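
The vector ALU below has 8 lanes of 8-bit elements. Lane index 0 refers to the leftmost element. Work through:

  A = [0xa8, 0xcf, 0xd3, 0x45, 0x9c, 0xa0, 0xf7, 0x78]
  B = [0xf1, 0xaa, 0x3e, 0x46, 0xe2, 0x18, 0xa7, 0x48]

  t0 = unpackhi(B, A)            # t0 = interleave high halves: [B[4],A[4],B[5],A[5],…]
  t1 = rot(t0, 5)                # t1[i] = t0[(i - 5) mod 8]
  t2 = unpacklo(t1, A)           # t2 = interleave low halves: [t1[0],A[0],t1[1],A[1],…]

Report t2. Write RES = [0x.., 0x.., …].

→ t0 |e2|9c|18|a0|a7|f7|48|78|
→ t1 |a0|a7|f7|48|78|e2|9c|18|
→ t2 |a0|a8|a7|cf|f7|d3|48|45|

RES = [ 0xa0  0xa8  0xa7  0xcf  0xf7  0xd3  0x48  0x45 ]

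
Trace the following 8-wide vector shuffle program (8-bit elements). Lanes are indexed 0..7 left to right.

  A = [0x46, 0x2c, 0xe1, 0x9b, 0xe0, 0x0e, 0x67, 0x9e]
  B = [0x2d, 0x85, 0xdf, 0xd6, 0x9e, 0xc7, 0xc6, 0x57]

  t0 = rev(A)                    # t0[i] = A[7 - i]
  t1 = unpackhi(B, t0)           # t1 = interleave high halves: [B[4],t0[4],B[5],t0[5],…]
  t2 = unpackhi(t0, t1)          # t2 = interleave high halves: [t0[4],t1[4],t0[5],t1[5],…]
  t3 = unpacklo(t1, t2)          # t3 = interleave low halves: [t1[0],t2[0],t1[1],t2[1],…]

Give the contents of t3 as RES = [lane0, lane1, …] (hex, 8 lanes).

RES = [ 0x9e  0x9b  0x9b  0xc6  0xc7  0xe1  0xe1  0x2c ]

t0 = [0x9e, 0x67, 0x0e, 0xe0, 0x9b, 0xe1, 0x2c, 0x46]
t1 = [0x9e, 0x9b, 0xc7, 0xe1, 0xc6, 0x2c, 0x57, 0x46]
t2 = [0x9b, 0xc6, 0xe1, 0x2c, 0x2c, 0x57, 0x46, 0x46]
t3 = [0x9e, 0x9b, 0x9b, 0xc6, 0xc7, 0xe1, 0xe1, 0x2c]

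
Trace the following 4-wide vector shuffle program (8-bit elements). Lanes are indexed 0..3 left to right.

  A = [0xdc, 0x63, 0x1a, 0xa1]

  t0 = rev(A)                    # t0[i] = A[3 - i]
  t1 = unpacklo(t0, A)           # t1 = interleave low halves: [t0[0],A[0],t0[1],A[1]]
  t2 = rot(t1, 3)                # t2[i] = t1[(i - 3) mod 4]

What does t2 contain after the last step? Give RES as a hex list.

RES = [0xdc, 0x1a, 0x63, 0xa1]

  t0: a1 1a 63 dc
  t1: a1 dc 1a 63
  t2: dc 1a 63 a1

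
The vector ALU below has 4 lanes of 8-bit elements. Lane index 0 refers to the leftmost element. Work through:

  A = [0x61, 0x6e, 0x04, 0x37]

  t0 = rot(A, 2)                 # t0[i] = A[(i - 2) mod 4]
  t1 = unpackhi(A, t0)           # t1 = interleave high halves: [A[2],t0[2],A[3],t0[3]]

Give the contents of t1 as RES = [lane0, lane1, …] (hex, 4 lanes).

  t0: 04 37 61 6e
  t1: 04 61 37 6e

RES = [0x04, 0x61, 0x37, 0x6e]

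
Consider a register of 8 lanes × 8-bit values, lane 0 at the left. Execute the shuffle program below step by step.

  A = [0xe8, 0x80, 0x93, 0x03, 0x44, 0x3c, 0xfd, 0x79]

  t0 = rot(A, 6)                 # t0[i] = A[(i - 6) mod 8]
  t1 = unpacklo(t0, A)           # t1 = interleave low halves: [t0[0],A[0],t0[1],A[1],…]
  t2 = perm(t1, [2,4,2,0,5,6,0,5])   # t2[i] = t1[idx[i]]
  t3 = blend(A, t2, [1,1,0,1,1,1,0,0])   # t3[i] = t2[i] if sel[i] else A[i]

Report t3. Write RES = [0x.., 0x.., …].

RES = [ 0x03  0x44  0x93  0x93  0x93  0x3c  0xfd  0x79 ]

→ t0 |93|03|44|3c|fd|79|e8|80|
→ t1 |93|e8|03|80|44|93|3c|03|
→ t2 |03|44|03|93|93|3c|93|93|
→ t3 |03|44|93|93|93|3c|fd|79|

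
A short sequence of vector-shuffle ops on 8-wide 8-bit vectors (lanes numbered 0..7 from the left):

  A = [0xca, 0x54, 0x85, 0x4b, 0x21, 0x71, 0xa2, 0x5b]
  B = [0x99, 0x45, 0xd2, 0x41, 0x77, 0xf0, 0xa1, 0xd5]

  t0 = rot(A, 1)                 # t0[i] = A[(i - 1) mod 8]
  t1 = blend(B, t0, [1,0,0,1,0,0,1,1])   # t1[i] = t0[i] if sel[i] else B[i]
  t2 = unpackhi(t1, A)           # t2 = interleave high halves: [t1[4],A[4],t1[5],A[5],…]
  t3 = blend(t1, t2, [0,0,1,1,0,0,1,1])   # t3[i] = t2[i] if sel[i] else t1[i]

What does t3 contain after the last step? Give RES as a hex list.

→ t0 |5b|ca|54|85|4b|21|71|a2|
→ t1 |5b|45|d2|85|77|f0|71|a2|
→ t2 |77|21|f0|71|71|a2|a2|5b|
→ t3 |5b|45|f0|71|77|f0|a2|5b|

RES = [0x5b, 0x45, 0xf0, 0x71, 0x77, 0xf0, 0xa2, 0x5b]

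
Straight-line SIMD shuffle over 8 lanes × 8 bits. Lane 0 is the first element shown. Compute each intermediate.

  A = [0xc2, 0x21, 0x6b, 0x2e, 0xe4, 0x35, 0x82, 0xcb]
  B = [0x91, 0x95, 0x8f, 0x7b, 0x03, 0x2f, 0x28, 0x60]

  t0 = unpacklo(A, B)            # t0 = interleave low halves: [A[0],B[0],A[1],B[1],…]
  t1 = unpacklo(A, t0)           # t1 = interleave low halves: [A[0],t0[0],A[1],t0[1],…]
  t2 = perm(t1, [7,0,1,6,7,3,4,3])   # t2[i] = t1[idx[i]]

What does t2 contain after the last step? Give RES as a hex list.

  t0: c2 91 21 95 6b 8f 2e 7b
  t1: c2 c2 21 91 6b 21 2e 95
  t2: 95 c2 c2 2e 95 91 6b 91

RES = [0x95, 0xc2, 0xc2, 0x2e, 0x95, 0x91, 0x6b, 0x91]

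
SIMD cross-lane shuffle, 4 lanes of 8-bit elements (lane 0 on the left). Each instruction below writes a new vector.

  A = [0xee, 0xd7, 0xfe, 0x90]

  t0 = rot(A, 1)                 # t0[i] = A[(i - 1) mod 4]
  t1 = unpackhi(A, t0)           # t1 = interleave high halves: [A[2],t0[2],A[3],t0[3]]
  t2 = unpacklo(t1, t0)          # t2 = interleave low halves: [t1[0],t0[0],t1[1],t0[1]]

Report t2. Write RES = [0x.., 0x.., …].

RES = [0xfe, 0x90, 0xd7, 0xee]

→ t0 |90|ee|d7|fe|
→ t1 |fe|d7|90|fe|
→ t2 |fe|90|d7|ee|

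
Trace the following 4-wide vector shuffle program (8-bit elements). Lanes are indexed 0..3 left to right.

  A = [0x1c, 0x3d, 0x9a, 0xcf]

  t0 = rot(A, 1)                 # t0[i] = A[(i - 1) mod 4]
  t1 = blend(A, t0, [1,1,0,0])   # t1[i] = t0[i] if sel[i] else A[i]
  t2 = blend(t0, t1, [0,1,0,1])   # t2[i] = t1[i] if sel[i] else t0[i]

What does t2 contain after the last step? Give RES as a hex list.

  t0: cf 1c 3d 9a
  t1: cf 1c 9a cf
  t2: cf 1c 3d cf

RES = [0xcf, 0x1c, 0x3d, 0xcf]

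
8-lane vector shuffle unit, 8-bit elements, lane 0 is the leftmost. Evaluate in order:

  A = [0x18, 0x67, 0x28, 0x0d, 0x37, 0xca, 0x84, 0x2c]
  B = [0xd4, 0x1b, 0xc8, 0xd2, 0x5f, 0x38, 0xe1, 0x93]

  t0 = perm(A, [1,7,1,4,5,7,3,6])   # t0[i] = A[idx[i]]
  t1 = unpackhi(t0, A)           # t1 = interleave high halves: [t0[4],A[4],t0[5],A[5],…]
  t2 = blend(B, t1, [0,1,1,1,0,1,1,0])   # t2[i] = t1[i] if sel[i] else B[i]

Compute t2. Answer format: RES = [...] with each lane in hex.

  t0: 67 2c 67 37 ca 2c 0d 84
  t1: ca 37 2c ca 0d 84 84 2c
  t2: d4 37 2c ca 5f 84 84 93

RES = [0xd4, 0x37, 0x2c, 0xca, 0x5f, 0x84, 0x84, 0x93]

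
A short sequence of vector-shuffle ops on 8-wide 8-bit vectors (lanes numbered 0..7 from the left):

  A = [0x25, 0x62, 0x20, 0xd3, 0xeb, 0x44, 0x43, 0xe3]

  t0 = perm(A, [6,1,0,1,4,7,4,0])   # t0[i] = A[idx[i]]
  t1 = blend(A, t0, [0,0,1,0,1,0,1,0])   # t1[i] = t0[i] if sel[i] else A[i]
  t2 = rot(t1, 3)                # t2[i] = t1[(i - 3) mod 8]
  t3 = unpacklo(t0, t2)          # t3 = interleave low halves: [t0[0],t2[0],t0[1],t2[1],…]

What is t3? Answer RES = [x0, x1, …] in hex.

t0 = [0x43, 0x62, 0x25, 0x62, 0xeb, 0xe3, 0xeb, 0x25]
t1 = [0x25, 0x62, 0x25, 0xd3, 0xeb, 0x44, 0xeb, 0xe3]
t2 = [0x44, 0xeb, 0xe3, 0x25, 0x62, 0x25, 0xd3, 0xeb]
t3 = [0x43, 0x44, 0x62, 0xeb, 0x25, 0xe3, 0x62, 0x25]

RES = [0x43, 0x44, 0x62, 0xeb, 0x25, 0xe3, 0x62, 0x25]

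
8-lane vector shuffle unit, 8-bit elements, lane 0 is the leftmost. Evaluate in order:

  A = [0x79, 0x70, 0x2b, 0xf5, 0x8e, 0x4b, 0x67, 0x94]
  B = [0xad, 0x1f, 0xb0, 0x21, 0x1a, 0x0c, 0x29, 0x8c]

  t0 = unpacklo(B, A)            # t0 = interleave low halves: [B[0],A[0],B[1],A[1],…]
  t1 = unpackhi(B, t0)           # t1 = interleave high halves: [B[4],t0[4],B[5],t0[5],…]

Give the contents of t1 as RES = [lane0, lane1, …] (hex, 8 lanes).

RES = [ 0x1a  0xb0  0x0c  0x2b  0x29  0x21  0x8c  0xf5 ]

t0 = [0xad, 0x79, 0x1f, 0x70, 0xb0, 0x2b, 0x21, 0xf5]
t1 = [0x1a, 0xb0, 0x0c, 0x2b, 0x29, 0x21, 0x8c, 0xf5]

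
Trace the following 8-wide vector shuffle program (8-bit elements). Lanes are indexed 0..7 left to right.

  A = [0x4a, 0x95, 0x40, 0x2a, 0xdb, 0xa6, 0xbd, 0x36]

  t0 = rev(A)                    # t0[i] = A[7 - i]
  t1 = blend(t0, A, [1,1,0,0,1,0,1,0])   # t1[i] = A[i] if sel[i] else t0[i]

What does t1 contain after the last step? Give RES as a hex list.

  t0: 36 bd a6 db 2a 40 95 4a
  t1: 4a 95 a6 db db 40 bd 4a

RES = [ 0x4a  0x95  0xa6  0xdb  0xdb  0x40  0xbd  0x4a ]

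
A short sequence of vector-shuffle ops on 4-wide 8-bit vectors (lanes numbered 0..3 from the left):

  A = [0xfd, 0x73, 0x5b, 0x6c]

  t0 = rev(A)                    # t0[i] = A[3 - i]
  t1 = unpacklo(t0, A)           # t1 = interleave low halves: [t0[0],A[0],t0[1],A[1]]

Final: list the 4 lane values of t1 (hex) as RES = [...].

RES = [ 0x6c  0xfd  0x5b  0x73 ]

→ t0 |6c|5b|73|fd|
→ t1 |6c|fd|5b|73|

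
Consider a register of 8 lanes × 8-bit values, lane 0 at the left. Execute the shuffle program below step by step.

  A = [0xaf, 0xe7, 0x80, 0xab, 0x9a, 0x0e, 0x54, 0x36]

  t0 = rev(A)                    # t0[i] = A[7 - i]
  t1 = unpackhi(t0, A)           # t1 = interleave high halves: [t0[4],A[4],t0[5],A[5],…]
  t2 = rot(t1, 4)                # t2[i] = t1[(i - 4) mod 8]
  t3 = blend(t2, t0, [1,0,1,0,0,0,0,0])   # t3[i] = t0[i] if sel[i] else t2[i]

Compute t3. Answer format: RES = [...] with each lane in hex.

  t0: 36 54 0e 9a ab 80 e7 af
  t1: ab 9a 80 0e e7 54 af 36
  t2: e7 54 af 36 ab 9a 80 0e
  t3: 36 54 0e 36 ab 9a 80 0e

RES = [0x36, 0x54, 0x0e, 0x36, 0xab, 0x9a, 0x80, 0x0e]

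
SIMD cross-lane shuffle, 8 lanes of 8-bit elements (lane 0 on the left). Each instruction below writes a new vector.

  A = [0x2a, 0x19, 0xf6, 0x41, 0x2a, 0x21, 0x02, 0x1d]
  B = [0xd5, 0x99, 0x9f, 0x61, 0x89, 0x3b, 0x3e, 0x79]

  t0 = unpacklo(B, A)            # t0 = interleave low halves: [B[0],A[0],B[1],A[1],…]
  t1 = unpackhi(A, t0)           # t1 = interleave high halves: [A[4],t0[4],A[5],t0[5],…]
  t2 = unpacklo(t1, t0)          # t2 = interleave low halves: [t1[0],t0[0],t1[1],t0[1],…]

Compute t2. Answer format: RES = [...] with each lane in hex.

RES = [0x2a, 0xd5, 0x9f, 0x2a, 0x21, 0x99, 0xf6, 0x19]

t0 = [0xd5, 0x2a, 0x99, 0x19, 0x9f, 0xf6, 0x61, 0x41]
t1 = [0x2a, 0x9f, 0x21, 0xf6, 0x02, 0x61, 0x1d, 0x41]
t2 = [0x2a, 0xd5, 0x9f, 0x2a, 0x21, 0x99, 0xf6, 0x19]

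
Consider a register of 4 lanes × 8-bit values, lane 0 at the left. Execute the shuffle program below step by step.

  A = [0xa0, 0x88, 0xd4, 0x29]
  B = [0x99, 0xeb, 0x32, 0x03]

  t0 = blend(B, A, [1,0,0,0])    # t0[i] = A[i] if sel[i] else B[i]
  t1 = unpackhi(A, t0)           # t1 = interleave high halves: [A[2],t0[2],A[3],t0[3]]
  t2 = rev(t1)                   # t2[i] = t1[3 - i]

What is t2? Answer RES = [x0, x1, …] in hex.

RES = [ 0x03  0x29  0x32  0xd4 ]

→ t0 |a0|eb|32|03|
→ t1 |d4|32|29|03|
→ t2 |03|29|32|d4|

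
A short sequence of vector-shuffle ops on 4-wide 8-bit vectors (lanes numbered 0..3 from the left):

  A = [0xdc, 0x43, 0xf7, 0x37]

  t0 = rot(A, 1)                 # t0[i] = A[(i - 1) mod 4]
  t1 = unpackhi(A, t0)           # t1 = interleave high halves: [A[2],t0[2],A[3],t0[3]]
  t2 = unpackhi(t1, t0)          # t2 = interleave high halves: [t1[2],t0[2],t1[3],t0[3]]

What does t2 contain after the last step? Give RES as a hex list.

  t0: 37 dc 43 f7
  t1: f7 43 37 f7
  t2: 37 43 f7 f7

RES = [ 0x37  0x43  0xf7  0xf7 ]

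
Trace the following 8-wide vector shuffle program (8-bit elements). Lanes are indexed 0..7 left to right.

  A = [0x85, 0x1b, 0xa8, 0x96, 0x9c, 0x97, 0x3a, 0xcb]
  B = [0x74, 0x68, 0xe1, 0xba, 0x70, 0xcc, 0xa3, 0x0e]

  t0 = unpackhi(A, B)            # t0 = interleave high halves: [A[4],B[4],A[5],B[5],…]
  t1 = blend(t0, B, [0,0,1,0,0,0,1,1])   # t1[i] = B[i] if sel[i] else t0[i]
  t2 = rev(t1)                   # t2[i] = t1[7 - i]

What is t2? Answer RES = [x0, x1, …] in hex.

  t0: 9c 70 97 cc 3a a3 cb 0e
  t1: 9c 70 e1 cc 3a a3 a3 0e
  t2: 0e a3 a3 3a cc e1 70 9c

RES = [0x0e, 0xa3, 0xa3, 0x3a, 0xcc, 0xe1, 0x70, 0x9c]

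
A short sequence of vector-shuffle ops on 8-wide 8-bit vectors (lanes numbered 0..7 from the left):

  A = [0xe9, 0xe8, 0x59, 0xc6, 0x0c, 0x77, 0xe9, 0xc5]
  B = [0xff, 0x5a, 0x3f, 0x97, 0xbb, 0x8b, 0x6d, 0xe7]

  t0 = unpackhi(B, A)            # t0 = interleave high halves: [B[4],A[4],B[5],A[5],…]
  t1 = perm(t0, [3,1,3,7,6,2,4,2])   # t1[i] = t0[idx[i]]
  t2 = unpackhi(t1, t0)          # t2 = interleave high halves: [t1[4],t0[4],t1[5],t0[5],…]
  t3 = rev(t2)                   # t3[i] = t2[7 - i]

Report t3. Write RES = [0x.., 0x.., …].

→ t0 |bb|0c|8b|77|6d|e9|e7|c5|
→ t1 |77|0c|77|c5|e7|8b|6d|8b|
→ t2 |e7|6d|8b|e9|6d|e7|8b|c5|
→ t3 |c5|8b|e7|6d|e9|8b|6d|e7|

RES = [ 0xc5  0x8b  0xe7  0x6d  0xe9  0x8b  0x6d  0xe7 ]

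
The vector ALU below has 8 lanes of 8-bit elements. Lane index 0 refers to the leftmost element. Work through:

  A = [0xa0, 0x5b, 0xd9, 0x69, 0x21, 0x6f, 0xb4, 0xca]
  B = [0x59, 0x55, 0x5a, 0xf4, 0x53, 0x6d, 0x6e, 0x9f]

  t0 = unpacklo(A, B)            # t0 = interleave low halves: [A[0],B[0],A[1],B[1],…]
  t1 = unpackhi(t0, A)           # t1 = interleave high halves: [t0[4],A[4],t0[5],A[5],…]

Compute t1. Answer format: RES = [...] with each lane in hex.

→ t0 |a0|59|5b|55|d9|5a|69|f4|
→ t1 |d9|21|5a|6f|69|b4|f4|ca|

RES = [ 0xd9  0x21  0x5a  0x6f  0x69  0xb4  0xf4  0xca ]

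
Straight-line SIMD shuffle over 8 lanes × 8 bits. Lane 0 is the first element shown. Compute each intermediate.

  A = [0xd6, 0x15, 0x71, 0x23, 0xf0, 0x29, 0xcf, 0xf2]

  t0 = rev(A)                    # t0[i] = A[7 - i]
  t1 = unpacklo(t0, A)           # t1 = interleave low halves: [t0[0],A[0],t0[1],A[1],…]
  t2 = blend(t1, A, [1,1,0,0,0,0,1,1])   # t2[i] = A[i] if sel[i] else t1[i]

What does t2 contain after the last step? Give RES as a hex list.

t0 = [0xf2, 0xcf, 0x29, 0xf0, 0x23, 0x71, 0x15, 0xd6]
t1 = [0xf2, 0xd6, 0xcf, 0x15, 0x29, 0x71, 0xf0, 0x23]
t2 = [0xd6, 0x15, 0xcf, 0x15, 0x29, 0x71, 0xcf, 0xf2]

RES = [0xd6, 0x15, 0xcf, 0x15, 0x29, 0x71, 0xcf, 0xf2]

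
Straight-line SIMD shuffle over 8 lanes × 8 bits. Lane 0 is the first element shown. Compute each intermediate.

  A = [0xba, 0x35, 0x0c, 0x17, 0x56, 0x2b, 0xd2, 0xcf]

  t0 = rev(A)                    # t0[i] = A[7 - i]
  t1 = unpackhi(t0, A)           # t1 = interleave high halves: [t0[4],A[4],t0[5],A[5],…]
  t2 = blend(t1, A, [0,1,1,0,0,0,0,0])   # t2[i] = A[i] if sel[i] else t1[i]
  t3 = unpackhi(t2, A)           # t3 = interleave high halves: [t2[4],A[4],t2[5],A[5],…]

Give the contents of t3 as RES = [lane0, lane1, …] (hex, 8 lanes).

RES = [0x35, 0x56, 0xd2, 0x2b, 0xba, 0xd2, 0xcf, 0xcf]

t0 = [0xcf, 0xd2, 0x2b, 0x56, 0x17, 0x0c, 0x35, 0xba]
t1 = [0x17, 0x56, 0x0c, 0x2b, 0x35, 0xd2, 0xba, 0xcf]
t2 = [0x17, 0x35, 0x0c, 0x2b, 0x35, 0xd2, 0xba, 0xcf]
t3 = [0x35, 0x56, 0xd2, 0x2b, 0xba, 0xd2, 0xcf, 0xcf]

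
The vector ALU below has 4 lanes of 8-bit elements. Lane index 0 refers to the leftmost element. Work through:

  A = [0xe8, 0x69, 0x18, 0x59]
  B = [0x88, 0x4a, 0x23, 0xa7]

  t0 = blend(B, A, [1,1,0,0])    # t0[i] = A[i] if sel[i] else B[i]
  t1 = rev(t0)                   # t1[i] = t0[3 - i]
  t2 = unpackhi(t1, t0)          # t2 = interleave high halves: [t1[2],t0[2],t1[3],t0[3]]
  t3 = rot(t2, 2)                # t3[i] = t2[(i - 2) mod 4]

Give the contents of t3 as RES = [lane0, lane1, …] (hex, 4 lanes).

RES = [ 0xe8  0xa7  0x69  0x23 ]

  t0: e8 69 23 a7
  t1: a7 23 69 e8
  t2: 69 23 e8 a7
  t3: e8 a7 69 23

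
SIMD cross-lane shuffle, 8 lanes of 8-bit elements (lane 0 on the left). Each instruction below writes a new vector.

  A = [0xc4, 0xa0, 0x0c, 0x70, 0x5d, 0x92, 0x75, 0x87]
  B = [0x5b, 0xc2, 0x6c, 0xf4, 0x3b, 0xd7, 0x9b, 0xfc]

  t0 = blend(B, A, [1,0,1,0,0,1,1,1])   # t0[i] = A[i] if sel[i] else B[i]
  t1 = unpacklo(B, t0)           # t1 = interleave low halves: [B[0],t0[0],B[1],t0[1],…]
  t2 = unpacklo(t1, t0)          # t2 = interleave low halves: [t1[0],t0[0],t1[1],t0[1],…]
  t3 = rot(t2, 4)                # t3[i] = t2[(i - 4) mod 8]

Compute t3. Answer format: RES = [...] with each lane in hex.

RES = [0xc2, 0x0c, 0xc2, 0xf4, 0x5b, 0xc4, 0xc4, 0xc2]

→ t0 |c4|c2|0c|f4|3b|92|75|87|
→ t1 |5b|c4|c2|c2|6c|0c|f4|f4|
→ t2 |5b|c4|c4|c2|c2|0c|c2|f4|
→ t3 |c2|0c|c2|f4|5b|c4|c4|c2|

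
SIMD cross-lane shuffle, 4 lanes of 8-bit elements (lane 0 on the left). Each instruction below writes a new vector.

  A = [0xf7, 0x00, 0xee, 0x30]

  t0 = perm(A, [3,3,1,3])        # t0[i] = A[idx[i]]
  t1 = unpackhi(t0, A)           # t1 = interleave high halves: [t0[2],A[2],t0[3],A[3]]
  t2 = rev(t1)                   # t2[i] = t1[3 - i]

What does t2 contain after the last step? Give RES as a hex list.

  t0: 30 30 00 30
  t1: 00 ee 30 30
  t2: 30 30 ee 00

RES = [ 0x30  0x30  0xee  0x00 ]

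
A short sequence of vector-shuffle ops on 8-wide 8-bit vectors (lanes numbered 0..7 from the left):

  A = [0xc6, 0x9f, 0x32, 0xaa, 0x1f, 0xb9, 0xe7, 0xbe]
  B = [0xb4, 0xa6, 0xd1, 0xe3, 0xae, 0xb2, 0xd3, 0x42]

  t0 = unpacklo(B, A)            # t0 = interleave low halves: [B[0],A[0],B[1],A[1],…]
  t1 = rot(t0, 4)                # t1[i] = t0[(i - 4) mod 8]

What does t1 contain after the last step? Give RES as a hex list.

  t0: b4 c6 a6 9f d1 32 e3 aa
  t1: d1 32 e3 aa b4 c6 a6 9f

RES = [0xd1, 0x32, 0xe3, 0xaa, 0xb4, 0xc6, 0xa6, 0x9f]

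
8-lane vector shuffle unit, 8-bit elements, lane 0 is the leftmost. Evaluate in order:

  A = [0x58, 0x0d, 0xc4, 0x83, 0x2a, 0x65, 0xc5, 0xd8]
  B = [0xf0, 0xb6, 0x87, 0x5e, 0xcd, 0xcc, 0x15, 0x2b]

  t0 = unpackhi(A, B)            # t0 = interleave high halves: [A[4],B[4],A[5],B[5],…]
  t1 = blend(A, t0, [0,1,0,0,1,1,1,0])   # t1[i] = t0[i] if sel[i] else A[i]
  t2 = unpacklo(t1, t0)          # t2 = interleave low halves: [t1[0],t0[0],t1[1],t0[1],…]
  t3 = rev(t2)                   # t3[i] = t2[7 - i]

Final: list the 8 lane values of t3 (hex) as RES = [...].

RES = [0xcc, 0x83, 0x65, 0xc4, 0xcd, 0xcd, 0x2a, 0x58]

t0 = [0x2a, 0xcd, 0x65, 0xcc, 0xc5, 0x15, 0xd8, 0x2b]
t1 = [0x58, 0xcd, 0xc4, 0x83, 0xc5, 0x15, 0xd8, 0xd8]
t2 = [0x58, 0x2a, 0xcd, 0xcd, 0xc4, 0x65, 0x83, 0xcc]
t3 = [0xcc, 0x83, 0x65, 0xc4, 0xcd, 0xcd, 0x2a, 0x58]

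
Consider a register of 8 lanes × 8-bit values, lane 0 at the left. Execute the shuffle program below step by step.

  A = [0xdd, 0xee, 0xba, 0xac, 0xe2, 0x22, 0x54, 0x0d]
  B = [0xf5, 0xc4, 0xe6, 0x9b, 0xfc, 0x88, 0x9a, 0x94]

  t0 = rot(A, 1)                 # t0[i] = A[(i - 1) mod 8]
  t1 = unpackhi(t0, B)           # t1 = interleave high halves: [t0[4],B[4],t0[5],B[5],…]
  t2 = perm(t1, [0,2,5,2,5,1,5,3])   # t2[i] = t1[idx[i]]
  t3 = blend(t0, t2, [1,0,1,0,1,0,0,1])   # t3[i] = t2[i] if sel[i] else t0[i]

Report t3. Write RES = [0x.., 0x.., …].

RES = [ 0xac  0xdd  0x9a  0xba  0x9a  0xe2  0x22  0x88 ]

  t0: 0d dd ee ba ac e2 22 54
  t1: ac fc e2 88 22 9a 54 94
  t2: ac e2 9a e2 9a fc 9a 88
  t3: ac dd 9a ba 9a e2 22 88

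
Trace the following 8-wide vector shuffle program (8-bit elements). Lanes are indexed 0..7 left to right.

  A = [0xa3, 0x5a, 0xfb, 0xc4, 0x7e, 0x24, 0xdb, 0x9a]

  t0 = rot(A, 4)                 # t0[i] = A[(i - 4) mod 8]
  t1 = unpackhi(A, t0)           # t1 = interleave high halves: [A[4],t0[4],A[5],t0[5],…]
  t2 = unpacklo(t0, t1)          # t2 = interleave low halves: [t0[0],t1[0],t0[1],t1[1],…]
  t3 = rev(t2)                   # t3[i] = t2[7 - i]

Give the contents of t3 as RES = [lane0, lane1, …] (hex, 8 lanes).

→ t0 |7e|24|db|9a|a3|5a|fb|c4|
→ t1 |7e|a3|24|5a|db|fb|9a|c4|
→ t2 |7e|7e|24|a3|db|24|9a|5a|
→ t3 |5a|9a|24|db|a3|24|7e|7e|

RES = [0x5a, 0x9a, 0x24, 0xdb, 0xa3, 0x24, 0x7e, 0x7e]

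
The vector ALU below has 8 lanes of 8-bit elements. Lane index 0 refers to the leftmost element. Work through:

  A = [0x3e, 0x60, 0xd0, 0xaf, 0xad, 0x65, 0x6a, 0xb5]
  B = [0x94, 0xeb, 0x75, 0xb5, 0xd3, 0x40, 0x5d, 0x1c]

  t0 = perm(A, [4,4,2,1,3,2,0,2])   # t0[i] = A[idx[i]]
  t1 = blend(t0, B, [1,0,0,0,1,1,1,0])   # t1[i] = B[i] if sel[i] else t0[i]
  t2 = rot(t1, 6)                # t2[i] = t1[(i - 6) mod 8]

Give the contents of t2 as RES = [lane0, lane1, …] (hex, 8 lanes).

→ t0 |ad|ad|d0|60|af|d0|3e|d0|
→ t1 |94|ad|d0|60|d3|40|5d|d0|
→ t2 |d0|60|d3|40|5d|d0|94|ad|

RES = [ 0xd0  0x60  0xd3  0x40  0x5d  0xd0  0x94  0xad ]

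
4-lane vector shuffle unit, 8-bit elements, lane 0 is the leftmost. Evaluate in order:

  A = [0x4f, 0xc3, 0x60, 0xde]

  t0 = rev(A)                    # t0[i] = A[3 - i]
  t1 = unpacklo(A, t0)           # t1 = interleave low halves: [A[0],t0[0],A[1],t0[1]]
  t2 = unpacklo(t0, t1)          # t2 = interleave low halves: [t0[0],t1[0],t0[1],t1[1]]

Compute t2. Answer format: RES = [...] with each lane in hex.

RES = [ 0xde  0x4f  0x60  0xde ]

→ t0 |de|60|c3|4f|
→ t1 |4f|de|c3|60|
→ t2 |de|4f|60|de|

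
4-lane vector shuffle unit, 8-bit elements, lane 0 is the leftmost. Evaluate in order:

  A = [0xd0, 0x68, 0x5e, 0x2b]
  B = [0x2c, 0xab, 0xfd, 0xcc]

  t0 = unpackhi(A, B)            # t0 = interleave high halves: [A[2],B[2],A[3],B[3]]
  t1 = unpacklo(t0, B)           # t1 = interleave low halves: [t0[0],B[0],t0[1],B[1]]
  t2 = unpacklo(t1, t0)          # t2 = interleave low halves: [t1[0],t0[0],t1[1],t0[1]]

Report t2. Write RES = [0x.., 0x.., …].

RES = [ 0x5e  0x5e  0x2c  0xfd ]

t0 = [0x5e, 0xfd, 0x2b, 0xcc]
t1 = [0x5e, 0x2c, 0xfd, 0xab]
t2 = [0x5e, 0x5e, 0x2c, 0xfd]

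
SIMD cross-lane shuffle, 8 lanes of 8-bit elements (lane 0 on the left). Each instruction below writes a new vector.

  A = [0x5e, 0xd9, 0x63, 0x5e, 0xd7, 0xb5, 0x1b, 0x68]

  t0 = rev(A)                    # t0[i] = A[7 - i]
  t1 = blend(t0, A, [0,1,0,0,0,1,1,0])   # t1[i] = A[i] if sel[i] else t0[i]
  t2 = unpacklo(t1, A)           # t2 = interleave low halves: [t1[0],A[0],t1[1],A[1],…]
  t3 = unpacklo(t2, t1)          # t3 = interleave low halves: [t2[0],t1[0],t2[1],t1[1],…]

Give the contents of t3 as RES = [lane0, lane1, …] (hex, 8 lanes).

  t0: 68 1b b5 d7 5e 63 d9 5e
  t1: 68 d9 b5 d7 5e b5 1b 5e
  t2: 68 5e d9 d9 b5 63 d7 5e
  t3: 68 68 5e d9 d9 b5 d9 d7

RES = [ 0x68  0x68  0x5e  0xd9  0xd9  0xb5  0xd9  0xd7 ]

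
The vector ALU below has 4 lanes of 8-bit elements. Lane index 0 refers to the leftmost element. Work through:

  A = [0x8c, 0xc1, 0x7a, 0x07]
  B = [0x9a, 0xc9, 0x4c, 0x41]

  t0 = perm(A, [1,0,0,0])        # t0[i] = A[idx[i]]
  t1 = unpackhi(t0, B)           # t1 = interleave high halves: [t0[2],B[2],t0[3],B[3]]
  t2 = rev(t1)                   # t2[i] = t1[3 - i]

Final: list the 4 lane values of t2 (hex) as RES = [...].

t0 = [0xc1, 0x8c, 0x8c, 0x8c]
t1 = [0x8c, 0x4c, 0x8c, 0x41]
t2 = [0x41, 0x8c, 0x4c, 0x8c]

RES = [ 0x41  0x8c  0x4c  0x8c ]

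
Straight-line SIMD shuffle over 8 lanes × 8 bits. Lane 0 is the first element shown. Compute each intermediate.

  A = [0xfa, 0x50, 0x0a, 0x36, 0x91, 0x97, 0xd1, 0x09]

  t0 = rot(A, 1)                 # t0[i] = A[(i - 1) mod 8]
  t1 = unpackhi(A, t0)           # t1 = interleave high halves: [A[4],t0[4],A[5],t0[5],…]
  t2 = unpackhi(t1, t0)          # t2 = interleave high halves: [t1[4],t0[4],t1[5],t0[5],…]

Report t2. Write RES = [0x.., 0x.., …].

RES = [ 0xd1  0x36  0x97  0x91  0x09  0x97  0xd1  0xd1 ]

  t0: 09 fa 50 0a 36 91 97 d1
  t1: 91 36 97 91 d1 97 09 d1
  t2: d1 36 97 91 09 97 d1 d1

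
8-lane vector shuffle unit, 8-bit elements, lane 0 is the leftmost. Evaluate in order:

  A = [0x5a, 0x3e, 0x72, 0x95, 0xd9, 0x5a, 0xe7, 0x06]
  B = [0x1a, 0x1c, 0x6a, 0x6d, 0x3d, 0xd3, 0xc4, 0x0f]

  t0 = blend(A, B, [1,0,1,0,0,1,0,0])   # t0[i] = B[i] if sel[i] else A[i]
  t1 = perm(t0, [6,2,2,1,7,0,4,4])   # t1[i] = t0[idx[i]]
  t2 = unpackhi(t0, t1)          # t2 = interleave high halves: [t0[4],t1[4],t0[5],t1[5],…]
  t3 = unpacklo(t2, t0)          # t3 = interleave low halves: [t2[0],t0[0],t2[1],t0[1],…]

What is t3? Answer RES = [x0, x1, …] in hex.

RES = [ 0xd9  0x1a  0x06  0x3e  0xd3  0x6a  0x1a  0x95 ]

→ t0 |1a|3e|6a|95|d9|d3|e7|06|
→ t1 |e7|6a|6a|3e|06|1a|d9|d9|
→ t2 |d9|06|d3|1a|e7|d9|06|d9|
→ t3 |d9|1a|06|3e|d3|6a|1a|95|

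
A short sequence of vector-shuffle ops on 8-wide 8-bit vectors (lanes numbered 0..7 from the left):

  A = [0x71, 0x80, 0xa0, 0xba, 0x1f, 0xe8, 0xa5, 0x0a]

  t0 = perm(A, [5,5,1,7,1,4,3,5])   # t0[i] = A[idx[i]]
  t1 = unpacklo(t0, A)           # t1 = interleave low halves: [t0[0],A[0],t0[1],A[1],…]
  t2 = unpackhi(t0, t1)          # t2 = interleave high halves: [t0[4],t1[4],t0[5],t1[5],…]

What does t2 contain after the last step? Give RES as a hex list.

RES = [ 0x80  0x80  0x1f  0xa0  0xba  0x0a  0xe8  0xba ]

  t0: e8 e8 80 0a 80 1f ba e8
  t1: e8 71 e8 80 80 a0 0a ba
  t2: 80 80 1f a0 ba 0a e8 ba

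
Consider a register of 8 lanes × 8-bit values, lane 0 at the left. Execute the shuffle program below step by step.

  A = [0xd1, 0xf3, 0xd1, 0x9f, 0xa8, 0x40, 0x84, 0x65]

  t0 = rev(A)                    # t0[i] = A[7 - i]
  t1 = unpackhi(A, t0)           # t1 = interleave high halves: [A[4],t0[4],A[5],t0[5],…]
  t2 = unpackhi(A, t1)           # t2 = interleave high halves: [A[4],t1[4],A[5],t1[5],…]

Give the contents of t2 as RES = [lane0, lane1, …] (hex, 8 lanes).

RES = [ 0xa8  0x84  0x40  0xf3  0x84  0x65  0x65  0xd1 ]

→ t0 |65|84|40|a8|9f|d1|f3|d1|
→ t1 |a8|9f|40|d1|84|f3|65|d1|
→ t2 |a8|84|40|f3|84|65|65|d1|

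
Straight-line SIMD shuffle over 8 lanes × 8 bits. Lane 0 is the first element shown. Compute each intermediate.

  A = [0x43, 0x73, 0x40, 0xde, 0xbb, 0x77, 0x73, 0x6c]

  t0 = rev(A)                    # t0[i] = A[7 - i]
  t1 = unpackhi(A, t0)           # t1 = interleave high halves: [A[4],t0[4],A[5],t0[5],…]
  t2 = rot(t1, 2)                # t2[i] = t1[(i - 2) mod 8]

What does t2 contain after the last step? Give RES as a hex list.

t0 = [0x6c, 0x73, 0x77, 0xbb, 0xde, 0x40, 0x73, 0x43]
t1 = [0xbb, 0xde, 0x77, 0x40, 0x73, 0x73, 0x6c, 0x43]
t2 = [0x6c, 0x43, 0xbb, 0xde, 0x77, 0x40, 0x73, 0x73]

RES = [ 0x6c  0x43  0xbb  0xde  0x77  0x40  0x73  0x73 ]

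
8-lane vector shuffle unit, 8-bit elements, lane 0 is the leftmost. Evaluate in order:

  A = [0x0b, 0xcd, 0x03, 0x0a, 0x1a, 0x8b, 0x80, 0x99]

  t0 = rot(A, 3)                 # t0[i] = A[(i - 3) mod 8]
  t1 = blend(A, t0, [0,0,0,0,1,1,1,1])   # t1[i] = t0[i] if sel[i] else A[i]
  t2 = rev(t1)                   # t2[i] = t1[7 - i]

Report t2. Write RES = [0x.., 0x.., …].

RES = [ 0x1a  0x0a  0x03  0xcd  0x0a  0x03  0xcd  0x0b ]

→ t0 |8b|80|99|0b|cd|03|0a|1a|
→ t1 |0b|cd|03|0a|cd|03|0a|1a|
→ t2 |1a|0a|03|cd|0a|03|cd|0b|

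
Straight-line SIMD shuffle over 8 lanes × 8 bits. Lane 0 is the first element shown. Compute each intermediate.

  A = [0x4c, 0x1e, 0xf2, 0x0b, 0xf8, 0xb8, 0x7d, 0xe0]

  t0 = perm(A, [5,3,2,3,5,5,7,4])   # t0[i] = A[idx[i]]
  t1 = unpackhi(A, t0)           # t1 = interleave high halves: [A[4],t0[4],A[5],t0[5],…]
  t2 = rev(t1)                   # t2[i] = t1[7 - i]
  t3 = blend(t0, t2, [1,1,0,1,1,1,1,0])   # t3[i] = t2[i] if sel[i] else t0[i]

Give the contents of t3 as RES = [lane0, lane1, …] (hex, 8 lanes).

RES = [ 0xf8  0xe0  0xf2  0x7d  0xb8  0xb8  0xb8  0xf8 ]

  t0: b8 0b f2 0b b8 b8 e0 f8
  t1: f8 b8 b8 b8 7d e0 e0 f8
  t2: f8 e0 e0 7d b8 b8 b8 f8
  t3: f8 e0 f2 7d b8 b8 b8 f8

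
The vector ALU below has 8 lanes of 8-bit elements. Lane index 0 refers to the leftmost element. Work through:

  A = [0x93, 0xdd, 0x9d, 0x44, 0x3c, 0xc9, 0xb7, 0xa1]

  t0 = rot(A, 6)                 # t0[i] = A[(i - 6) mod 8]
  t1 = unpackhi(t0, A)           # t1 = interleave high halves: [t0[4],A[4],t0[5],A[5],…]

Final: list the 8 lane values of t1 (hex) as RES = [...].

RES = [0xb7, 0x3c, 0xa1, 0xc9, 0x93, 0xb7, 0xdd, 0xa1]

  t0: 9d 44 3c c9 b7 a1 93 dd
  t1: b7 3c a1 c9 93 b7 dd a1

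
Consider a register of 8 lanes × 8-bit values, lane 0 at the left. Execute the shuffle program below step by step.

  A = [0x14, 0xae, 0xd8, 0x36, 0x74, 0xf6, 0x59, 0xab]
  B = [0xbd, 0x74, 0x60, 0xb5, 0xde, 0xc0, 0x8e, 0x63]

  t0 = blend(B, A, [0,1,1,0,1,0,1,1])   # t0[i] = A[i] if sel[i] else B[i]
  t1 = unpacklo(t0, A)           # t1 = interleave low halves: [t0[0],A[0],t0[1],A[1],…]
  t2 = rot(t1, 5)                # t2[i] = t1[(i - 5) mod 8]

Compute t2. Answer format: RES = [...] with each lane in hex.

RES = [0xae, 0xd8, 0xd8, 0xb5, 0x36, 0xbd, 0x14, 0xae]

t0 = [0xbd, 0xae, 0xd8, 0xb5, 0x74, 0xc0, 0x59, 0xab]
t1 = [0xbd, 0x14, 0xae, 0xae, 0xd8, 0xd8, 0xb5, 0x36]
t2 = [0xae, 0xd8, 0xd8, 0xb5, 0x36, 0xbd, 0x14, 0xae]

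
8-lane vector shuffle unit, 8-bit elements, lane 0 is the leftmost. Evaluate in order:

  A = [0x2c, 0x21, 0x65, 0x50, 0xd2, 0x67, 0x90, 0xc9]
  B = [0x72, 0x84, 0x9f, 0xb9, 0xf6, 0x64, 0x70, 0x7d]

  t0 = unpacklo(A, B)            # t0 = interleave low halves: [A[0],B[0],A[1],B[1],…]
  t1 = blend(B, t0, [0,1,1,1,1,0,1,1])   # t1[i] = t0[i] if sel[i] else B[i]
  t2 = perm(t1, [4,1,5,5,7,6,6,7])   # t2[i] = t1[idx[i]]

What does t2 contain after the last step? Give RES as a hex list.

  t0: 2c 72 21 84 65 9f 50 b9
  t1: 72 72 21 84 65 64 50 b9
  t2: 65 72 64 64 b9 50 50 b9

RES = [0x65, 0x72, 0x64, 0x64, 0xb9, 0x50, 0x50, 0xb9]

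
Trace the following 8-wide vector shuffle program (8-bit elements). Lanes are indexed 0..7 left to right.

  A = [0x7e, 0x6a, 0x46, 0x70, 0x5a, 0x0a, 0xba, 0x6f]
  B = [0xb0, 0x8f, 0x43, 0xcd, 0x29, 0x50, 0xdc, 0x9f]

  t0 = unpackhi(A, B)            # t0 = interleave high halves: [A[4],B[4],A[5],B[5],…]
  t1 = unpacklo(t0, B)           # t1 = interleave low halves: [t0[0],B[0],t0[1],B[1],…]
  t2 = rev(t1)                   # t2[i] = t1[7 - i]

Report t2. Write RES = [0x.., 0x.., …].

RES = [0xcd, 0x50, 0x43, 0x0a, 0x8f, 0x29, 0xb0, 0x5a]

t0 = [0x5a, 0x29, 0x0a, 0x50, 0xba, 0xdc, 0x6f, 0x9f]
t1 = [0x5a, 0xb0, 0x29, 0x8f, 0x0a, 0x43, 0x50, 0xcd]
t2 = [0xcd, 0x50, 0x43, 0x0a, 0x8f, 0x29, 0xb0, 0x5a]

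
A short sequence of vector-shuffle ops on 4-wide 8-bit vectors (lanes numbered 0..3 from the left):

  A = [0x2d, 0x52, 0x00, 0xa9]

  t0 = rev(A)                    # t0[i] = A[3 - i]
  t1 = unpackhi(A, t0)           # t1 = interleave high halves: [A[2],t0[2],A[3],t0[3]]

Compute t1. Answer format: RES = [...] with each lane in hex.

RES = [0x00, 0x52, 0xa9, 0x2d]

→ t0 |a9|00|52|2d|
→ t1 |00|52|a9|2d|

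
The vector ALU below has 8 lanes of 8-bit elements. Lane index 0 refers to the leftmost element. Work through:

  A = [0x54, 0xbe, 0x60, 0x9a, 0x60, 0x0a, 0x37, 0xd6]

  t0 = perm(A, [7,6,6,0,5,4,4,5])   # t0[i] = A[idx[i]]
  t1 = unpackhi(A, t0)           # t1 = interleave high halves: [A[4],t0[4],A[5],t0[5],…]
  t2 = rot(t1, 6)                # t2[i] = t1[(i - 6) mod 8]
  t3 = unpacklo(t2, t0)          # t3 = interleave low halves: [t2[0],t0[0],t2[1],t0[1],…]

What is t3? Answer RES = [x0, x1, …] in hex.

  t0: d6 37 37 54 0a 60 60 0a
  t1: 60 0a 0a 60 37 60 d6 0a
  t2: 0a 60 37 60 d6 0a 60 0a
  t3: 0a d6 60 37 37 37 60 54

RES = [0x0a, 0xd6, 0x60, 0x37, 0x37, 0x37, 0x60, 0x54]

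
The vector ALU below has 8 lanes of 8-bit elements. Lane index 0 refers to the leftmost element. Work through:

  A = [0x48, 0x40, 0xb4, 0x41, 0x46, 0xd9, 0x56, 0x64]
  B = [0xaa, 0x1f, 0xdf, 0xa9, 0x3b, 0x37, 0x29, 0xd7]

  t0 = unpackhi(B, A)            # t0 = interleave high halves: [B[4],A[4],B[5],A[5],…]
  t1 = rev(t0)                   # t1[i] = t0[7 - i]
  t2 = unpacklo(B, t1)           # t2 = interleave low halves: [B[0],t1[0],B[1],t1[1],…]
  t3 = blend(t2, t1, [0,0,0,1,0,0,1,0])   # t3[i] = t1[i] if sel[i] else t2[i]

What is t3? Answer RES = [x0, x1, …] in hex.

→ t0 |3b|46|37|d9|29|56|d7|64|
→ t1 |64|d7|56|29|d9|37|46|3b|
→ t2 |aa|64|1f|d7|df|56|a9|29|
→ t3 |aa|64|1f|29|df|56|46|29|

RES = [0xaa, 0x64, 0x1f, 0x29, 0xdf, 0x56, 0x46, 0x29]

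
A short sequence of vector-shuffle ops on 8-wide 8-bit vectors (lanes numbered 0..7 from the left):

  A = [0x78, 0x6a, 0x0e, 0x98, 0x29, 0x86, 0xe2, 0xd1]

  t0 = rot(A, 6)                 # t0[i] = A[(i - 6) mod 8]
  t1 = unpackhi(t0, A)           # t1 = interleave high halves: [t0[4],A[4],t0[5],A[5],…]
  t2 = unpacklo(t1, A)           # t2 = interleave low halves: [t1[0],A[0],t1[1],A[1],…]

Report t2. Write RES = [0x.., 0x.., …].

RES = [ 0xe2  0x78  0x29  0x6a  0xd1  0x0e  0x86  0x98 ]

  t0: 0e 98 29 86 e2 d1 78 6a
  t1: e2 29 d1 86 78 e2 6a d1
  t2: e2 78 29 6a d1 0e 86 98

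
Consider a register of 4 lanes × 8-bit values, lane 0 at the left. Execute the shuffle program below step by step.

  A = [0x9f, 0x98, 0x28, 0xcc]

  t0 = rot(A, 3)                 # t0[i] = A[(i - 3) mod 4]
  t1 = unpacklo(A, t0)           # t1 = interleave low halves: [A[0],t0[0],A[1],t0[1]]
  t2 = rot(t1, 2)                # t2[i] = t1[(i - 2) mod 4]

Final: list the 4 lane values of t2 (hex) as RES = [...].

RES = [ 0x98  0x28  0x9f  0x98 ]

t0 = [0x98, 0x28, 0xcc, 0x9f]
t1 = [0x9f, 0x98, 0x98, 0x28]
t2 = [0x98, 0x28, 0x9f, 0x98]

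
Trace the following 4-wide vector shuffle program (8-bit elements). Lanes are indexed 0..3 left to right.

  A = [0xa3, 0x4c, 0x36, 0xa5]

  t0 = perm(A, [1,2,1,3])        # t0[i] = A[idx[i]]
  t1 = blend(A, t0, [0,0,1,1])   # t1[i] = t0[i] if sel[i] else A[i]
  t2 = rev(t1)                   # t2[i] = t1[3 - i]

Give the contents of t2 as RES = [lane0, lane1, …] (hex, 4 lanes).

RES = [0xa5, 0x4c, 0x4c, 0xa3]

  t0: 4c 36 4c a5
  t1: a3 4c 4c a5
  t2: a5 4c 4c a3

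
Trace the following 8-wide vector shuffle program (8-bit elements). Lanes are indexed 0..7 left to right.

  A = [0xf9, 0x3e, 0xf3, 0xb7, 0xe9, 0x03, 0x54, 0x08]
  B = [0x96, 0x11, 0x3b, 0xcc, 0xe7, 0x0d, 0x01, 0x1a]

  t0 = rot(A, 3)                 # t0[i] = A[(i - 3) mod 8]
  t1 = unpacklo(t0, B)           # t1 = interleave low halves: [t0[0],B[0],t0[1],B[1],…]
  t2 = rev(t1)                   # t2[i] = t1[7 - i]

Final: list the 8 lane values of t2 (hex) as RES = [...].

RES = [0xcc, 0xf9, 0x3b, 0x08, 0x11, 0x54, 0x96, 0x03]

t0 = [0x03, 0x54, 0x08, 0xf9, 0x3e, 0xf3, 0xb7, 0xe9]
t1 = [0x03, 0x96, 0x54, 0x11, 0x08, 0x3b, 0xf9, 0xcc]
t2 = [0xcc, 0xf9, 0x3b, 0x08, 0x11, 0x54, 0x96, 0x03]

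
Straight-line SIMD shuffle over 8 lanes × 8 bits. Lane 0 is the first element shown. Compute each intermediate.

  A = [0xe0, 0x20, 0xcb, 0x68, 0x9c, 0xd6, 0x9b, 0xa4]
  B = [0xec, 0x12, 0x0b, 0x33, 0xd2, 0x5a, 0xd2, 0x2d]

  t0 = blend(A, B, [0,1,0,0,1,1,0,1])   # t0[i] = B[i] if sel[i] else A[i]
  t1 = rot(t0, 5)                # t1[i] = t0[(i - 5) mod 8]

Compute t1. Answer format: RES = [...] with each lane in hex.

→ t0 |e0|12|cb|68|d2|5a|9b|2d|
→ t1 |68|d2|5a|9b|2d|e0|12|cb|

RES = [0x68, 0xd2, 0x5a, 0x9b, 0x2d, 0xe0, 0x12, 0xcb]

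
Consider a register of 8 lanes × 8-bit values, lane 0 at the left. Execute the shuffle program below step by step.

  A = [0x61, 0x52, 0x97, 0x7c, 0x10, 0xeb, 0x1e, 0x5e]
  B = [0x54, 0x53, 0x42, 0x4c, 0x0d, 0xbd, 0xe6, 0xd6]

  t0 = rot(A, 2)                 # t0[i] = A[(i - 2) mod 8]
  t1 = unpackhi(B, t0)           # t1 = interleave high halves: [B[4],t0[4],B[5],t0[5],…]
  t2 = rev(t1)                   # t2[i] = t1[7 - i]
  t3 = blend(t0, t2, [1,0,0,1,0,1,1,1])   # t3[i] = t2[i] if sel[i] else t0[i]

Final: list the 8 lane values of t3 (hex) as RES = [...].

  t0: 1e 5e 61 52 97 7c 10 eb
  t1: 0d 97 bd 7c e6 10 d6 eb
  t2: eb d6 10 e6 7c bd 97 0d
  t3: eb 5e 61 e6 97 bd 97 0d

RES = [0xeb, 0x5e, 0x61, 0xe6, 0x97, 0xbd, 0x97, 0x0d]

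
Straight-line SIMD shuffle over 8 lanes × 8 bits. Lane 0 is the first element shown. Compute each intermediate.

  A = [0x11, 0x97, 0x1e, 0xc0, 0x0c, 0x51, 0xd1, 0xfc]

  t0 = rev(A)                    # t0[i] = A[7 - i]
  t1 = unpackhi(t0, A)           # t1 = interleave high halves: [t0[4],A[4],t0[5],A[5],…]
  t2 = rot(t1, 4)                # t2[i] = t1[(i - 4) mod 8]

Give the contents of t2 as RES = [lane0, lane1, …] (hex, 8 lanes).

  t0: fc d1 51 0c c0 1e 97 11
  t1: c0 0c 1e 51 97 d1 11 fc
  t2: 97 d1 11 fc c0 0c 1e 51

RES = [0x97, 0xd1, 0x11, 0xfc, 0xc0, 0x0c, 0x1e, 0x51]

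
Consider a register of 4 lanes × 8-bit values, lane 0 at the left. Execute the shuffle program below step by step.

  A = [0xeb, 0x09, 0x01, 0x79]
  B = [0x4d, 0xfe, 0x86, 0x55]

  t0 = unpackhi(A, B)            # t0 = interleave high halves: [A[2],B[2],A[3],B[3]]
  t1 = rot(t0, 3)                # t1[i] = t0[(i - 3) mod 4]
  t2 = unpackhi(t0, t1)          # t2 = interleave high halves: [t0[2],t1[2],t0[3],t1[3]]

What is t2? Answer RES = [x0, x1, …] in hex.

t0 = [0x01, 0x86, 0x79, 0x55]
t1 = [0x86, 0x79, 0x55, 0x01]
t2 = [0x79, 0x55, 0x55, 0x01]

RES = [0x79, 0x55, 0x55, 0x01]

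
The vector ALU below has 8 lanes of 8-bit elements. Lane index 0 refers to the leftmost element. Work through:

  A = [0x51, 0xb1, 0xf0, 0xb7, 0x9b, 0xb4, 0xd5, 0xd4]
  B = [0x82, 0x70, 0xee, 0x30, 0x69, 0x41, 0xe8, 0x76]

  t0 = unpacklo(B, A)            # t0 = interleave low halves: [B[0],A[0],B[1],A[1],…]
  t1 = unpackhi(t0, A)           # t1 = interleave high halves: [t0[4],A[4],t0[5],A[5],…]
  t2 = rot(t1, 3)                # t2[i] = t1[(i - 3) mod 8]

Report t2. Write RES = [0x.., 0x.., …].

t0 = [0x82, 0x51, 0x70, 0xb1, 0xee, 0xf0, 0x30, 0xb7]
t1 = [0xee, 0x9b, 0xf0, 0xb4, 0x30, 0xd5, 0xb7, 0xd4]
t2 = [0xd5, 0xb7, 0xd4, 0xee, 0x9b, 0xf0, 0xb4, 0x30]

RES = [ 0xd5  0xb7  0xd4  0xee  0x9b  0xf0  0xb4  0x30 ]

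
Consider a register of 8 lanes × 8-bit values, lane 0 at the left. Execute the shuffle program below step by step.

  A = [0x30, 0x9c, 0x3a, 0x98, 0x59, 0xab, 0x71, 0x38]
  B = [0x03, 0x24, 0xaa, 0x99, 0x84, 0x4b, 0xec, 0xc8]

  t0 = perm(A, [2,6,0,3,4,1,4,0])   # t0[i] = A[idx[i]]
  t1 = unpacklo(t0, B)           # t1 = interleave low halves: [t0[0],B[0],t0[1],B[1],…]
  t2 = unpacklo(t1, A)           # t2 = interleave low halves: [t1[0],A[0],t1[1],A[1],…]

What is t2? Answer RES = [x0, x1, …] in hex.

→ t0 |3a|71|30|98|59|9c|59|30|
→ t1 |3a|03|71|24|30|aa|98|99|
→ t2 |3a|30|03|9c|71|3a|24|98|

RES = [0x3a, 0x30, 0x03, 0x9c, 0x71, 0x3a, 0x24, 0x98]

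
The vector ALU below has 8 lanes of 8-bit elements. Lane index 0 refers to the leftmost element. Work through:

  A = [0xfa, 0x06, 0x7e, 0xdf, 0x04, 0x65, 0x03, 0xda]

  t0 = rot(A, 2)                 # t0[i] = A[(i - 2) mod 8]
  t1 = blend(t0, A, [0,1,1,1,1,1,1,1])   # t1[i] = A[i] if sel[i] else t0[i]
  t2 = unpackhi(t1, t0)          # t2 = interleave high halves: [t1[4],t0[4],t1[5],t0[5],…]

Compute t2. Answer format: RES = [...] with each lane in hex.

t0 = [0x03, 0xda, 0xfa, 0x06, 0x7e, 0xdf, 0x04, 0x65]
t1 = [0x03, 0x06, 0x7e, 0xdf, 0x04, 0x65, 0x03, 0xda]
t2 = [0x04, 0x7e, 0x65, 0xdf, 0x03, 0x04, 0xda, 0x65]

RES = [0x04, 0x7e, 0x65, 0xdf, 0x03, 0x04, 0xda, 0x65]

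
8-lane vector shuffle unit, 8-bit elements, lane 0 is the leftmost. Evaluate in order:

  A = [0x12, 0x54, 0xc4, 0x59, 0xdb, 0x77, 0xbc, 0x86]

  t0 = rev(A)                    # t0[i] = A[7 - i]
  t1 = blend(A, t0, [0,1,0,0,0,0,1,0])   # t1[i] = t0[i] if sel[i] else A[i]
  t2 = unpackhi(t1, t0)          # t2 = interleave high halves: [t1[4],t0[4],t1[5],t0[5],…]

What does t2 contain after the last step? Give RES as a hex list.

t0 = [0x86, 0xbc, 0x77, 0xdb, 0x59, 0xc4, 0x54, 0x12]
t1 = [0x12, 0xbc, 0xc4, 0x59, 0xdb, 0x77, 0x54, 0x86]
t2 = [0xdb, 0x59, 0x77, 0xc4, 0x54, 0x54, 0x86, 0x12]

RES = [ 0xdb  0x59  0x77  0xc4  0x54  0x54  0x86  0x12 ]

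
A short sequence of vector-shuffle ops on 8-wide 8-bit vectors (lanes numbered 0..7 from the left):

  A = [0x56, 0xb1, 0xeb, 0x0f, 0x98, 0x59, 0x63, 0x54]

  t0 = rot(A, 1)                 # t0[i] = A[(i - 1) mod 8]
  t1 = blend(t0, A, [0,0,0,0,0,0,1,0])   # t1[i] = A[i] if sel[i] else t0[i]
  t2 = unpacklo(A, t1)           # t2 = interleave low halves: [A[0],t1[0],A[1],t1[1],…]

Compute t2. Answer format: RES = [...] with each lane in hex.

→ t0 |54|56|b1|eb|0f|98|59|63|
→ t1 |54|56|b1|eb|0f|98|63|63|
→ t2 |56|54|b1|56|eb|b1|0f|eb|

RES = [0x56, 0x54, 0xb1, 0x56, 0xeb, 0xb1, 0x0f, 0xeb]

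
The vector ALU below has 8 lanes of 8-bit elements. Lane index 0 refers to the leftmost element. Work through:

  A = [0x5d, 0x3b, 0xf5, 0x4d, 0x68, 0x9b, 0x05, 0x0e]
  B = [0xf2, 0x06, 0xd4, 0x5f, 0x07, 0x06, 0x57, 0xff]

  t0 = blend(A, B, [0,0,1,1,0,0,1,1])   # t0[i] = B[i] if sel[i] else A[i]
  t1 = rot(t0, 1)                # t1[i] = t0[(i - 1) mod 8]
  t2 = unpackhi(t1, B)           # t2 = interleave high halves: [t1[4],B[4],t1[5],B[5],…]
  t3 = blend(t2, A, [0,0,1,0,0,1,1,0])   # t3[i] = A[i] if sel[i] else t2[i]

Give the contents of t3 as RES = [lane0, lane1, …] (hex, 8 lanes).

RES = [0x5f, 0x07, 0xf5, 0x06, 0x9b, 0x9b, 0x05, 0xff]

→ t0 |5d|3b|d4|5f|68|9b|57|ff|
→ t1 |ff|5d|3b|d4|5f|68|9b|57|
→ t2 |5f|07|68|06|9b|57|57|ff|
→ t3 |5f|07|f5|06|9b|9b|05|ff|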